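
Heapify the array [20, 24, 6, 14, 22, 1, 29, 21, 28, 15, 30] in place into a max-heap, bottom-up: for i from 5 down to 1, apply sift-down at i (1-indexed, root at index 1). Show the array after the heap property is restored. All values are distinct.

sift down from index 5:
  22 vs larger child 30 at index 11, swap → [20, 24, 6, 14, 30, 1, 29, 21, 28, 15, 22]
sift down from index 4:
  14 vs larger child 28 at index 9, swap → [20, 24, 6, 28, 30, 1, 29, 21, 14, 15, 22]
sift down from index 3:
  6 vs larger child 29 at index 7, swap → [20, 24, 29, 28, 30, 1, 6, 21, 14, 15, 22]
sift down from index 2:
  24 vs larger child 30 at index 5, swap → [20, 30, 29, 28, 24, 1, 6, 21, 14, 15, 22]
sift down from index 1:
  20 vs larger child 30 at index 2, swap → [30, 20, 29, 28, 24, 1, 6, 21, 14, 15, 22]
  20 vs larger child 28 at index 4, swap → [30, 28, 29, 20, 24, 1, 6, 21, 14, 15, 22]
  20 vs larger child 21 at index 8, swap → [30, 28, 29, 21, 24, 1, 6, 20, 14, 15, 22]

[30, 28, 29, 21, 24, 1, 6, 20, 14, 15, 22]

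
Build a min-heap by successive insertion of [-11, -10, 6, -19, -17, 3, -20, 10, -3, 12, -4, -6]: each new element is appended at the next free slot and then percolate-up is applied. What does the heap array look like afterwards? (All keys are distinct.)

[-20, -17, -19, -10, -11, -6, 3, 10, -3, 12, -4, 6]

Insert -11:
  append -11 at index 0 → [-11] (no swap needed)
Insert -10:
  append -10 at index 1 → [-11, -10] (no swap needed)
Insert 6:
  append 6 at index 2 → [-11, -10, 6] (no swap needed)
Insert -19:
  append -19 at index 3 → [-11, -10, 6, -19]
  -19 < parent -10 at index 1, swap → [-11, -19, 6, -10]
  -19 < parent -11 at index 0, swap → [-19, -11, 6, -10]
Insert -17:
  append -17 at index 4 → [-19, -11, 6, -10, -17]
  -17 < parent -11 at index 1, swap → [-19, -17, 6, -10, -11]
Insert 3:
  append 3 at index 5 → [-19, -17, 6, -10, -11, 3]
  3 < parent 6 at index 2, swap → [-19, -17, 3, -10, -11, 6]
Insert -20:
  append -20 at index 6 → [-19, -17, 3, -10, -11, 6, -20]
  -20 < parent 3 at index 2, swap → [-19, -17, -20, -10, -11, 6, 3]
  -20 < parent -19 at index 0, swap → [-20, -17, -19, -10, -11, 6, 3]
Insert 10:
  append 10 at index 7 → [-20, -17, -19, -10, -11, 6, 3, 10] (no swap needed)
Insert -3:
  append -3 at index 8 → [-20, -17, -19, -10, -11, 6, 3, 10, -3] (no swap needed)
Insert 12:
  append 12 at index 9 → [-20, -17, -19, -10, -11, 6, 3, 10, -3, 12] (no swap needed)
Insert -4:
  append -4 at index 10 → [-20, -17, -19, -10, -11, 6, 3, 10, -3, 12, -4] (no swap needed)
Insert -6:
  append -6 at index 11 → [-20, -17, -19, -10, -11, 6, 3, 10, -3, 12, -4, -6]
  -6 < parent 6 at index 5, swap → [-20, -17, -19, -10, -11, -6, 3, 10, -3, 12, -4, 6]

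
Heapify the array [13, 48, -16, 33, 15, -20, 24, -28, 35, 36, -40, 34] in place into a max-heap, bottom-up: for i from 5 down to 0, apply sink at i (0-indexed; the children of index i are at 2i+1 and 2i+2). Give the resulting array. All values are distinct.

[48, 36, 34, 35, 15, -16, 24, -28, 33, 13, -40, -20]

sift down from index 5:
  -20 vs only child 34 at index 11, swap → [13, 48, -16, 33, 15, 34, 24, -28, 35, 36, -40, -20]
sift down from index 4:
  15 vs larger child 36 at index 9, swap → [13, 48, -16, 33, 36, 34, 24, -28, 35, 15, -40, -20]
sift down from index 3:
  33 vs larger child 35 at index 8, swap → [13, 48, -16, 35, 36, 34, 24, -28, 33, 15, -40, -20]
sift down from index 2:
  -16 vs larger child 34 at index 5, swap → [13, 48, 34, 35, 36, -16, 24, -28, 33, 15, -40, -20]
sift down from index 1: already satisfies heap property
sift down from index 0:
  13 vs larger child 48 at index 1, swap → [48, 13, 34, 35, 36, -16, 24, -28, 33, 15, -40, -20]
  13 vs larger child 36 at index 4, swap → [48, 36, 34, 35, 13, -16, 24, -28, 33, 15, -40, -20]
  13 vs larger child 15 at index 9, swap → [48, 36, 34, 35, 15, -16, 24, -28, 33, 13, -40, -20]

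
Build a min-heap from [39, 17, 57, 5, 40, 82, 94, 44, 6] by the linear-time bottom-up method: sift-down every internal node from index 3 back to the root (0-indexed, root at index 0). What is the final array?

[5, 6, 57, 17, 40, 82, 94, 44, 39]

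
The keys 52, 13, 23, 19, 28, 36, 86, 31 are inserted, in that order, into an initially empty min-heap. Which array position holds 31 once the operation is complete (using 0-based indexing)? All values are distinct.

3

Insert 52:
  append 52 at index 0 → [52] (no swap needed)
Insert 13:
  append 13 at index 1 → [52, 13]
  13 < parent 52 at index 0, swap → [13, 52]
Insert 23:
  append 23 at index 2 → [13, 52, 23] (no swap needed)
Insert 19:
  append 19 at index 3 → [13, 52, 23, 19]
  19 < parent 52 at index 1, swap → [13, 19, 23, 52]
Insert 28:
  append 28 at index 4 → [13, 19, 23, 52, 28] (no swap needed)
Insert 36:
  append 36 at index 5 → [13, 19, 23, 52, 28, 36] (no swap needed)
Insert 86:
  append 86 at index 6 → [13, 19, 23, 52, 28, 36, 86] (no swap needed)
Insert 31:
  append 31 at index 7 → [13, 19, 23, 52, 28, 36, 86, 31]
  31 < parent 52 at index 3, swap → [13, 19, 23, 31, 28, 36, 86, 52]
resulting array: [13, 19, 23, 31, 28, 36, 86, 52]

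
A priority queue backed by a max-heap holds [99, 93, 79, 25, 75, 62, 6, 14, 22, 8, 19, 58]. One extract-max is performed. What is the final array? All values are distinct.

remove root 99; move last element 58 to root → [58, 93, 79, 25, 75, 62, 6, 14, 22, 8, 19]
58 vs larger child 93 at index 1, swap → [93, 58, 79, 25, 75, 62, 6, 14, 22, 8, 19]
58 vs larger child 75 at index 4, swap → [93, 75, 79, 25, 58, 62, 6, 14, 22, 8, 19]

[93, 75, 79, 25, 58, 62, 6, 14, 22, 8, 19]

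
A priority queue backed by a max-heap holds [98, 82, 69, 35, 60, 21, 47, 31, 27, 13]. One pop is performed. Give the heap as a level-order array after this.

remove root 98; move last element 13 to root → [13, 82, 69, 35, 60, 21, 47, 31, 27]
13 vs larger child 82 at index 1, swap → [82, 13, 69, 35, 60, 21, 47, 31, 27]
13 vs larger child 60 at index 4, swap → [82, 60, 69, 35, 13, 21, 47, 31, 27]

[82, 60, 69, 35, 13, 21, 47, 31, 27]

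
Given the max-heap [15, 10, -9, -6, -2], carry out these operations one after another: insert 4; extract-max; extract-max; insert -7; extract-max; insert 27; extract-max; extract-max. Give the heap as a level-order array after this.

[-6, -7, -9]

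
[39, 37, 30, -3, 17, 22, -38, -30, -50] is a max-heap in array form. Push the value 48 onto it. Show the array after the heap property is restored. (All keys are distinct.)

[48, 39, 30, -3, 37, 22, -38, -30, -50, 17]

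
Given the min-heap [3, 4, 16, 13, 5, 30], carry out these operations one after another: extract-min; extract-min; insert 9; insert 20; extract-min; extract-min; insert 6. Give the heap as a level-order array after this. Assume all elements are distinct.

extract-min → returns 3:
  remove root 3; move last element 30 to root → [30, 4, 16, 13, 5]
  30 vs smaller child 4 at index 1, swap → [4, 30, 16, 13, 5]
  30 vs smaller child 5 at index 4, swap → [4, 5, 16, 13, 30]
extract-min → returns 4:
  remove root 4; move last element 30 to root → [30, 5, 16, 13]
  30 vs smaller child 5 at index 1, swap → [5, 30, 16, 13]
  30 vs only child 13 at index 3, swap → [5, 13, 16, 30]
insert 9:
  append 9 at index 4 → [5, 13, 16, 30, 9]
  9 < parent 13 at index 1, swap → [5, 9, 16, 30, 13]
insert 20:
  append 20 at index 5 → [5, 9, 16, 30, 13, 20] (no swap needed)
extract-min → returns 5:
  remove root 5; move last element 20 to root → [20, 9, 16, 30, 13]
  20 vs smaller child 9 at index 1, swap → [9, 20, 16, 30, 13]
  20 vs smaller child 13 at index 4, swap → [9, 13, 16, 30, 20]
extract-min → returns 9:
  remove root 9; move last element 20 to root → [20, 13, 16, 30]
  20 vs smaller child 13 at index 1, swap → [13, 20, 16, 30]
insert 6:
  append 6 at index 4 → [13, 20, 16, 30, 6]
  6 < parent 20 at index 1, swap → [13, 6, 16, 30, 20]
  6 < parent 13 at index 0, swap → [6, 13, 16, 30, 20]

[6, 13, 16, 30, 20]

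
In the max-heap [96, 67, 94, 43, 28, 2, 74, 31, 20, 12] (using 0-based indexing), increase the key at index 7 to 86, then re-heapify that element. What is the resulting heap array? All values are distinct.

set index 7 from 31 to 86 → [96, 67, 94, 43, 28, 2, 74, 86, 20, 12]
86 > parent 43 at index 3, swap → [96, 67, 94, 86, 28, 2, 74, 43, 20, 12]
86 > parent 67 at index 1, swap → [96, 86, 94, 67, 28, 2, 74, 43, 20, 12]

[96, 86, 94, 67, 28, 2, 74, 43, 20, 12]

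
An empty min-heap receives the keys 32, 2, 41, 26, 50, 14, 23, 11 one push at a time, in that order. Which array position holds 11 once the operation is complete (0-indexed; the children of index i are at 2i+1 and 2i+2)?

1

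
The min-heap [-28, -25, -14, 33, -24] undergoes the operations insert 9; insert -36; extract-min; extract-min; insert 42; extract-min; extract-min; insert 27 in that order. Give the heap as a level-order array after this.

[-14, 9, 42, 33, 27]

insert 9:
  append 9 at index 5 → [-28, -25, -14, 33, -24, 9] (no swap needed)
insert -36:
  append -36 at index 6 → [-28, -25, -14, 33, -24, 9, -36]
  -36 < parent -14 at index 2, swap → [-28, -25, -36, 33, -24, 9, -14]
  -36 < parent -28 at index 0, swap → [-36, -25, -28, 33, -24, 9, -14]
extract-min → returns -36:
  remove root -36; move last element -14 to root → [-14, -25, -28, 33, -24, 9]
  -14 vs smaller child -28 at index 2, swap → [-28, -25, -14, 33, -24, 9]
extract-min → returns -28:
  remove root -28; move last element 9 to root → [9, -25, -14, 33, -24]
  9 vs smaller child -25 at index 1, swap → [-25, 9, -14, 33, -24]
  9 vs smaller child -24 at index 4, swap → [-25, -24, -14, 33, 9]
insert 42:
  append 42 at index 5 → [-25, -24, -14, 33, 9, 42] (no swap needed)
extract-min → returns -25:
  remove root -25; move last element 42 to root → [42, -24, -14, 33, 9]
  42 vs smaller child -24 at index 1, swap → [-24, 42, -14, 33, 9]
  42 vs smaller child 9 at index 4, swap → [-24, 9, -14, 33, 42]
extract-min → returns -24:
  remove root -24; move last element 42 to root → [42, 9, -14, 33]
  42 vs smaller child -14 at index 2, swap → [-14, 9, 42, 33]
insert 27:
  append 27 at index 4 → [-14, 9, 42, 33, 27] (no swap needed)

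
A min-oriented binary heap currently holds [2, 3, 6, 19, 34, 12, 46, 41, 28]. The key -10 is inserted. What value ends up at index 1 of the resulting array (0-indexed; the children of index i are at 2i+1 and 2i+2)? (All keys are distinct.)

2

append -10 at index 9 → [2, 3, 6, 19, 34, 12, 46, 41, 28, -10]
-10 < parent 34 at index 4, swap → [2, 3, 6, 19, -10, 12, 46, 41, 28, 34]
-10 < parent 3 at index 1, swap → [2, -10, 6, 19, 3, 12, 46, 41, 28, 34]
-10 < parent 2 at index 0, swap → [-10, 2, 6, 19, 3, 12, 46, 41, 28, 34]
resulting array: [-10, 2, 6, 19, 3, 12, 46, 41, 28, 34]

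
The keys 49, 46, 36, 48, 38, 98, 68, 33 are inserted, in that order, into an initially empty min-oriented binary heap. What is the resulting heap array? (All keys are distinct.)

Insert 49:
  append 49 at index 0 → [49] (no swap needed)
Insert 46:
  append 46 at index 1 → [49, 46]
  46 < parent 49 at index 0, swap → [46, 49]
Insert 36:
  append 36 at index 2 → [46, 49, 36]
  36 < parent 46 at index 0, swap → [36, 49, 46]
Insert 48:
  append 48 at index 3 → [36, 49, 46, 48]
  48 < parent 49 at index 1, swap → [36, 48, 46, 49]
Insert 38:
  append 38 at index 4 → [36, 48, 46, 49, 38]
  38 < parent 48 at index 1, swap → [36, 38, 46, 49, 48]
Insert 98:
  append 98 at index 5 → [36, 38, 46, 49, 48, 98] (no swap needed)
Insert 68:
  append 68 at index 6 → [36, 38, 46, 49, 48, 98, 68] (no swap needed)
Insert 33:
  append 33 at index 7 → [36, 38, 46, 49, 48, 98, 68, 33]
  33 < parent 49 at index 3, swap → [36, 38, 46, 33, 48, 98, 68, 49]
  33 < parent 38 at index 1, swap → [36, 33, 46, 38, 48, 98, 68, 49]
  33 < parent 36 at index 0, swap → [33, 36, 46, 38, 48, 98, 68, 49]

[33, 36, 46, 38, 48, 98, 68, 49]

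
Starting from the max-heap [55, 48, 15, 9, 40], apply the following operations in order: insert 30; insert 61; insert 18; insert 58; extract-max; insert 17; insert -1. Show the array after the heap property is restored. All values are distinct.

[58, 48, 55, 18, 40, 15, 30, 9, 17, -1]

insert 30:
  append 30 at index 5 → [55, 48, 15, 9, 40, 30]
  30 > parent 15 at index 2, swap → [55, 48, 30, 9, 40, 15]
insert 61:
  append 61 at index 6 → [55, 48, 30, 9, 40, 15, 61]
  61 > parent 30 at index 2, swap → [55, 48, 61, 9, 40, 15, 30]
  61 > parent 55 at index 0, swap → [61, 48, 55, 9, 40, 15, 30]
insert 18:
  append 18 at index 7 → [61, 48, 55, 9, 40, 15, 30, 18]
  18 > parent 9 at index 3, swap → [61, 48, 55, 18, 40, 15, 30, 9]
insert 58:
  append 58 at index 8 → [61, 48, 55, 18, 40, 15, 30, 9, 58]
  58 > parent 18 at index 3, swap → [61, 48, 55, 58, 40, 15, 30, 9, 18]
  58 > parent 48 at index 1, swap → [61, 58, 55, 48, 40, 15, 30, 9, 18]
extract-max → returns 61:
  remove root 61; move last element 18 to root → [18, 58, 55, 48, 40, 15, 30, 9]
  18 vs larger child 58 at index 1, swap → [58, 18, 55, 48, 40, 15, 30, 9]
  18 vs larger child 48 at index 3, swap → [58, 48, 55, 18, 40, 15, 30, 9]
insert 17:
  append 17 at index 8 → [58, 48, 55, 18, 40, 15, 30, 9, 17] (no swap needed)
insert -1:
  append -1 at index 9 → [58, 48, 55, 18, 40, 15, 30, 9, 17, -1] (no swap needed)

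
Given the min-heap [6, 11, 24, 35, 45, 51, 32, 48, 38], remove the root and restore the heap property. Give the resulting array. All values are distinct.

remove root 6; move last element 38 to root → [38, 11, 24, 35, 45, 51, 32, 48]
38 vs smaller child 11 at index 1, swap → [11, 38, 24, 35, 45, 51, 32, 48]
38 vs smaller child 35 at index 3, swap → [11, 35, 24, 38, 45, 51, 32, 48]

[11, 35, 24, 38, 45, 51, 32, 48]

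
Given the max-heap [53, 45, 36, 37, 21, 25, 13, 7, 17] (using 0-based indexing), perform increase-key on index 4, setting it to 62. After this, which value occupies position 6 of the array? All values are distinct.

set index 4 from 21 to 62 → [53, 45, 36, 37, 62, 25, 13, 7, 17]
62 > parent 45 at index 1, swap → [53, 62, 36, 37, 45, 25, 13, 7, 17]
62 > parent 53 at index 0, swap → [62, 53, 36, 37, 45, 25, 13, 7, 17]
resulting array: [62, 53, 36, 37, 45, 25, 13, 7, 17]

13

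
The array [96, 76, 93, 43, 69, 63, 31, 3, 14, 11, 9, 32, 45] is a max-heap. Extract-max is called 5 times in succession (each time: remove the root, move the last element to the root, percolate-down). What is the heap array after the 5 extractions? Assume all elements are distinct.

[45, 43, 31, 14, 32, 11, 9, 3]

extract-max #1 returns 96:
  remove root 96; move last element 45 to root → [45, 76, 93, 43, 69, 63, 31, 3, 14, 11, 9, 32]
  45 vs larger child 93 at index 2, swap → [93, 76, 45, 43, 69, 63, 31, 3, 14, 11, 9, 32]
  45 vs larger child 63 at index 5, swap → [93, 76, 63, 43, 69, 45, 31, 3, 14, 11, 9, 32]
extract-max #2 returns 93:
  remove root 93; move last element 32 to root → [32, 76, 63, 43, 69, 45, 31, 3, 14, 11, 9]
  32 vs larger child 76 at index 1, swap → [76, 32, 63, 43, 69, 45, 31, 3, 14, 11, 9]
  32 vs larger child 69 at index 4, swap → [76, 69, 63, 43, 32, 45, 31, 3, 14, 11, 9]
extract-max #3 returns 76:
  remove root 76; move last element 9 to root → [9, 69, 63, 43, 32, 45, 31, 3, 14, 11]
  9 vs larger child 69 at index 1, swap → [69, 9, 63, 43, 32, 45, 31, 3, 14, 11]
  9 vs larger child 43 at index 3, swap → [69, 43, 63, 9, 32, 45, 31, 3, 14, 11]
  9 vs larger child 14 at index 8, swap → [69, 43, 63, 14, 32, 45, 31, 3, 9, 11]
extract-max #4 returns 69:
  remove root 69; move last element 11 to root → [11, 43, 63, 14, 32, 45, 31, 3, 9]
  11 vs larger child 63 at index 2, swap → [63, 43, 11, 14, 32, 45, 31, 3, 9]
  11 vs larger child 45 at index 5, swap → [63, 43, 45, 14, 32, 11, 31, 3, 9]
extract-max #5 returns 63:
  remove root 63; move last element 9 to root → [9, 43, 45, 14, 32, 11, 31, 3]
  9 vs larger child 45 at index 2, swap → [45, 43, 9, 14, 32, 11, 31, 3]
  9 vs larger child 31 at index 6, swap → [45, 43, 31, 14, 32, 11, 9, 3]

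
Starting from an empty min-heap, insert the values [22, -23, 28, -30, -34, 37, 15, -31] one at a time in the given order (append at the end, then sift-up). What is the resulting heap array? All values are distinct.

Insert 22:
  append 22 at index 0 → [22] (no swap needed)
Insert -23:
  append -23 at index 1 → [22, -23]
  -23 < parent 22 at index 0, swap → [-23, 22]
Insert 28:
  append 28 at index 2 → [-23, 22, 28] (no swap needed)
Insert -30:
  append -30 at index 3 → [-23, 22, 28, -30]
  -30 < parent 22 at index 1, swap → [-23, -30, 28, 22]
  -30 < parent -23 at index 0, swap → [-30, -23, 28, 22]
Insert -34:
  append -34 at index 4 → [-30, -23, 28, 22, -34]
  -34 < parent -23 at index 1, swap → [-30, -34, 28, 22, -23]
  -34 < parent -30 at index 0, swap → [-34, -30, 28, 22, -23]
Insert 37:
  append 37 at index 5 → [-34, -30, 28, 22, -23, 37] (no swap needed)
Insert 15:
  append 15 at index 6 → [-34, -30, 28, 22, -23, 37, 15]
  15 < parent 28 at index 2, swap → [-34, -30, 15, 22, -23, 37, 28]
Insert -31:
  append -31 at index 7 → [-34, -30, 15, 22, -23, 37, 28, -31]
  -31 < parent 22 at index 3, swap → [-34, -30, 15, -31, -23, 37, 28, 22]
  -31 < parent -30 at index 1, swap → [-34, -31, 15, -30, -23, 37, 28, 22]

[-34, -31, 15, -30, -23, 37, 28, 22]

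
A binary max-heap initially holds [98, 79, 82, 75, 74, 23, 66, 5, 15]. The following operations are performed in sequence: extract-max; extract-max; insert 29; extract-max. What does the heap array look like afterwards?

extract-max → returns 98:
  remove root 98; move last element 15 to root → [15, 79, 82, 75, 74, 23, 66, 5]
  15 vs larger child 82 at index 2, swap → [82, 79, 15, 75, 74, 23, 66, 5]
  15 vs larger child 66 at index 6, swap → [82, 79, 66, 75, 74, 23, 15, 5]
extract-max → returns 82:
  remove root 82; move last element 5 to root → [5, 79, 66, 75, 74, 23, 15]
  5 vs larger child 79 at index 1, swap → [79, 5, 66, 75, 74, 23, 15]
  5 vs larger child 75 at index 3, swap → [79, 75, 66, 5, 74, 23, 15]
insert 29:
  append 29 at index 7 → [79, 75, 66, 5, 74, 23, 15, 29]
  29 > parent 5 at index 3, swap → [79, 75, 66, 29, 74, 23, 15, 5]
extract-max → returns 79:
  remove root 79; move last element 5 to root → [5, 75, 66, 29, 74, 23, 15]
  5 vs larger child 75 at index 1, swap → [75, 5, 66, 29, 74, 23, 15]
  5 vs larger child 74 at index 4, swap → [75, 74, 66, 29, 5, 23, 15]

[75, 74, 66, 29, 5, 23, 15]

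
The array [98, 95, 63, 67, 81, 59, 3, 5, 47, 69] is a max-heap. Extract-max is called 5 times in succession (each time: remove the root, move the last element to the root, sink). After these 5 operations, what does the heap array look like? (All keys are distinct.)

extract-max #1 returns 98:
  remove root 98; move last element 69 to root → [69, 95, 63, 67, 81, 59, 3, 5, 47]
  69 vs larger child 95 at index 1, swap → [95, 69, 63, 67, 81, 59, 3, 5, 47]
  69 vs larger child 81 at index 4, swap → [95, 81, 63, 67, 69, 59, 3, 5, 47]
extract-max #2 returns 95:
  remove root 95; move last element 47 to root → [47, 81, 63, 67, 69, 59, 3, 5]
  47 vs larger child 81 at index 1, swap → [81, 47, 63, 67, 69, 59, 3, 5]
  47 vs larger child 69 at index 4, swap → [81, 69, 63, 67, 47, 59, 3, 5]
extract-max #3 returns 81:
  remove root 81; move last element 5 to root → [5, 69, 63, 67, 47, 59, 3]
  5 vs larger child 69 at index 1, swap → [69, 5, 63, 67, 47, 59, 3]
  5 vs larger child 67 at index 3, swap → [69, 67, 63, 5, 47, 59, 3]
extract-max #4 returns 69:
  remove root 69; move last element 3 to root → [3, 67, 63, 5, 47, 59]
  3 vs larger child 67 at index 1, swap → [67, 3, 63, 5, 47, 59]
  3 vs larger child 47 at index 4, swap → [67, 47, 63, 5, 3, 59]
extract-max #5 returns 67:
  remove root 67; move last element 59 to root → [59, 47, 63, 5, 3]
  59 vs larger child 63 at index 2, swap → [63, 47, 59, 5, 3]

[63, 47, 59, 5, 3]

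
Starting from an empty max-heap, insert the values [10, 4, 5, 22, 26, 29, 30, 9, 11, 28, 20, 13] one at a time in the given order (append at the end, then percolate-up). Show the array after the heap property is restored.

[30, 28, 29, 11, 22, 13, 26, 4, 9, 10, 20, 5]

Insert 10:
  append 10 at index 0 → [10] (no swap needed)
Insert 4:
  append 4 at index 1 → [10, 4] (no swap needed)
Insert 5:
  append 5 at index 2 → [10, 4, 5] (no swap needed)
Insert 22:
  append 22 at index 3 → [10, 4, 5, 22]
  22 > parent 4 at index 1, swap → [10, 22, 5, 4]
  22 > parent 10 at index 0, swap → [22, 10, 5, 4]
Insert 26:
  append 26 at index 4 → [22, 10, 5, 4, 26]
  26 > parent 10 at index 1, swap → [22, 26, 5, 4, 10]
  26 > parent 22 at index 0, swap → [26, 22, 5, 4, 10]
Insert 29:
  append 29 at index 5 → [26, 22, 5, 4, 10, 29]
  29 > parent 5 at index 2, swap → [26, 22, 29, 4, 10, 5]
  29 > parent 26 at index 0, swap → [29, 22, 26, 4, 10, 5]
Insert 30:
  append 30 at index 6 → [29, 22, 26, 4, 10, 5, 30]
  30 > parent 26 at index 2, swap → [29, 22, 30, 4, 10, 5, 26]
  30 > parent 29 at index 0, swap → [30, 22, 29, 4, 10, 5, 26]
Insert 9:
  append 9 at index 7 → [30, 22, 29, 4, 10, 5, 26, 9]
  9 > parent 4 at index 3, swap → [30, 22, 29, 9, 10, 5, 26, 4]
Insert 11:
  append 11 at index 8 → [30, 22, 29, 9, 10, 5, 26, 4, 11]
  11 > parent 9 at index 3, swap → [30, 22, 29, 11, 10, 5, 26, 4, 9]
Insert 28:
  append 28 at index 9 → [30, 22, 29, 11, 10, 5, 26, 4, 9, 28]
  28 > parent 10 at index 4, swap → [30, 22, 29, 11, 28, 5, 26, 4, 9, 10]
  28 > parent 22 at index 1, swap → [30, 28, 29, 11, 22, 5, 26, 4, 9, 10]
Insert 20:
  append 20 at index 10 → [30, 28, 29, 11, 22, 5, 26, 4, 9, 10, 20] (no swap needed)
Insert 13:
  append 13 at index 11 → [30, 28, 29, 11, 22, 5, 26, 4, 9, 10, 20, 13]
  13 > parent 5 at index 5, swap → [30, 28, 29, 11, 22, 13, 26, 4, 9, 10, 20, 5]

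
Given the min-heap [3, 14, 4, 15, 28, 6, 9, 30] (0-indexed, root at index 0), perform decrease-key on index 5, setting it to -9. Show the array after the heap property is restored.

set index 5 from 6 to -9 → [3, 14, 4, 15, 28, -9, 9, 30]
-9 < parent 4 at index 2, swap → [3, 14, -9, 15, 28, 4, 9, 30]
-9 < parent 3 at index 0, swap → [-9, 14, 3, 15, 28, 4, 9, 30]

[-9, 14, 3, 15, 28, 4, 9, 30]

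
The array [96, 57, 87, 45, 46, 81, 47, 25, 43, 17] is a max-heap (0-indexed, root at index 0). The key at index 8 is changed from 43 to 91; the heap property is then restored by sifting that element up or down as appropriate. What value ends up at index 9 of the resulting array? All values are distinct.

17

set index 8 from 43 to 91 → [96, 57, 87, 45, 46, 81, 47, 25, 91, 17]
91 > parent 45 at index 3, swap → [96, 57, 87, 91, 46, 81, 47, 25, 45, 17]
91 > parent 57 at index 1, swap → [96, 91, 87, 57, 46, 81, 47, 25, 45, 17]
resulting array: [96, 91, 87, 57, 46, 81, 47, 25, 45, 17]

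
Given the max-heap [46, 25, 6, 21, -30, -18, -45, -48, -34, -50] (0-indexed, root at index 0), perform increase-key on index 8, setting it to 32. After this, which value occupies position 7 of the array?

-48

set index 8 from -34 to 32 → [46, 25, 6, 21, -30, -18, -45, -48, 32, -50]
32 > parent 21 at index 3, swap → [46, 25, 6, 32, -30, -18, -45, -48, 21, -50]
32 > parent 25 at index 1, swap → [46, 32, 6, 25, -30, -18, -45, -48, 21, -50]
resulting array: [46, 32, 6, 25, -30, -18, -45, -48, 21, -50]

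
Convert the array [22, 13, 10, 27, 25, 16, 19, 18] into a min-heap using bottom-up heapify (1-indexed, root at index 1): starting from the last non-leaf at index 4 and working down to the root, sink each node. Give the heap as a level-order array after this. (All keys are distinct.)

[10, 13, 16, 18, 25, 22, 19, 27]

sift down from index 4:
  27 vs only child 18 at index 8, swap → [22, 13, 10, 18, 25, 16, 19, 27]
sift down from index 3: already satisfies heap property
sift down from index 2: already satisfies heap property
sift down from index 1:
  22 vs smaller child 10 at index 3, swap → [10, 13, 22, 18, 25, 16, 19, 27]
  22 vs smaller child 16 at index 6, swap → [10, 13, 16, 18, 25, 22, 19, 27]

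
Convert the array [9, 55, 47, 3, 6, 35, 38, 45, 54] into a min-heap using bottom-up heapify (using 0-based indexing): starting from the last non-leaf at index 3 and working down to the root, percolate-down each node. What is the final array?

[3, 6, 35, 45, 9, 47, 38, 55, 54]

sift down from index 3: already satisfies heap property
sift down from index 2:
  47 vs smaller child 35 at index 5, swap → [9, 55, 35, 3, 6, 47, 38, 45, 54]
sift down from index 1:
  55 vs smaller child 3 at index 3, swap → [9, 3, 35, 55, 6, 47, 38, 45, 54]
  55 vs smaller child 45 at index 7, swap → [9, 3, 35, 45, 6, 47, 38, 55, 54]
sift down from index 0:
  9 vs smaller child 3 at index 1, swap → [3, 9, 35, 45, 6, 47, 38, 55, 54]
  9 vs smaller child 6 at index 4, swap → [3, 6, 35, 45, 9, 47, 38, 55, 54]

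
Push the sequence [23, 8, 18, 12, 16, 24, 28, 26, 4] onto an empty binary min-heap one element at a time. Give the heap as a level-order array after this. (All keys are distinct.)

[4, 8, 18, 12, 16, 24, 28, 26, 23]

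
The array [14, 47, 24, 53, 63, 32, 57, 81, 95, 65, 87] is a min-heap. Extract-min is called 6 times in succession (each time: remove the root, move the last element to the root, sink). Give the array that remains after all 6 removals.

extract-min #1 returns 14:
  remove root 14; move last element 87 to root → [87, 47, 24, 53, 63, 32, 57, 81, 95, 65]
  87 vs smaller child 24 at index 2, swap → [24, 47, 87, 53, 63, 32, 57, 81, 95, 65]
  87 vs smaller child 32 at index 5, swap → [24, 47, 32, 53, 63, 87, 57, 81, 95, 65]
extract-min #2 returns 24:
  remove root 24; move last element 65 to root → [65, 47, 32, 53, 63, 87, 57, 81, 95]
  65 vs smaller child 32 at index 2, swap → [32, 47, 65, 53, 63, 87, 57, 81, 95]
  65 vs smaller child 57 at index 6, swap → [32, 47, 57, 53, 63, 87, 65, 81, 95]
extract-min #3 returns 32:
  remove root 32; move last element 95 to root → [95, 47, 57, 53, 63, 87, 65, 81]
  95 vs smaller child 47 at index 1, swap → [47, 95, 57, 53, 63, 87, 65, 81]
  95 vs smaller child 53 at index 3, swap → [47, 53, 57, 95, 63, 87, 65, 81]
  95 vs only child 81 at index 7, swap → [47, 53, 57, 81, 63, 87, 65, 95]
extract-min #4 returns 47:
  remove root 47; move last element 95 to root → [95, 53, 57, 81, 63, 87, 65]
  95 vs smaller child 53 at index 1, swap → [53, 95, 57, 81, 63, 87, 65]
  95 vs smaller child 63 at index 4, swap → [53, 63, 57, 81, 95, 87, 65]
extract-min #5 returns 53:
  remove root 53; move last element 65 to root → [65, 63, 57, 81, 95, 87]
  65 vs smaller child 57 at index 2, swap → [57, 63, 65, 81, 95, 87]
extract-min #6 returns 57:
  remove root 57; move last element 87 to root → [87, 63, 65, 81, 95]
  87 vs smaller child 63 at index 1, swap → [63, 87, 65, 81, 95]
  87 vs smaller child 81 at index 3, swap → [63, 81, 65, 87, 95]

[63, 81, 65, 87, 95]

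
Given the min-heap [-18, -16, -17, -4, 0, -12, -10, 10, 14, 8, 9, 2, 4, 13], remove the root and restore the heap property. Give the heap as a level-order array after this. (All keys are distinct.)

[-17, -16, -12, -4, 0, 2, -10, 10, 14, 8, 9, 13, 4]

remove root -18; move last element 13 to root → [13, -16, -17, -4, 0, -12, -10, 10, 14, 8, 9, 2, 4]
13 vs smaller child -17 at index 2, swap → [-17, -16, 13, -4, 0, -12, -10, 10, 14, 8, 9, 2, 4]
13 vs smaller child -12 at index 5, swap → [-17, -16, -12, -4, 0, 13, -10, 10, 14, 8, 9, 2, 4]
13 vs smaller child 2 at index 11, swap → [-17, -16, -12, -4, 0, 2, -10, 10, 14, 8, 9, 13, 4]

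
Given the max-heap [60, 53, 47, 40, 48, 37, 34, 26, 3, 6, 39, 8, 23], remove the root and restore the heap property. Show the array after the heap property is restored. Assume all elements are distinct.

remove root 60; move last element 23 to root → [23, 53, 47, 40, 48, 37, 34, 26, 3, 6, 39, 8]
23 vs larger child 53 at index 1, swap → [53, 23, 47, 40, 48, 37, 34, 26, 3, 6, 39, 8]
23 vs larger child 48 at index 4, swap → [53, 48, 47, 40, 23, 37, 34, 26, 3, 6, 39, 8]
23 vs larger child 39 at index 10, swap → [53, 48, 47, 40, 39, 37, 34, 26, 3, 6, 23, 8]

[53, 48, 47, 40, 39, 37, 34, 26, 3, 6, 23, 8]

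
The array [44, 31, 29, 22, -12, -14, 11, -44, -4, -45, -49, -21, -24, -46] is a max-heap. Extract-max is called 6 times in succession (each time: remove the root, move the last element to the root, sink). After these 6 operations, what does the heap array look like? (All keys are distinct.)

[-12, -21, -14, -44, -45, -49, -24, -46]

extract-max #1 returns 44:
  remove root 44; move last element -46 to root → [-46, 31, 29, 22, -12, -14, 11, -44, -4, -45, -49, -21, -24]
  -46 vs larger child 31 at index 1, swap → [31, -46, 29, 22, -12, -14, 11, -44, -4, -45, -49, -21, -24]
  -46 vs larger child 22 at index 3, swap → [31, 22, 29, -46, -12, -14, 11, -44, -4, -45, -49, -21, -24]
  -46 vs larger child -4 at index 8, swap → [31, 22, 29, -4, -12, -14, 11, -44, -46, -45, -49, -21, -24]
extract-max #2 returns 31:
  remove root 31; move last element -24 to root → [-24, 22, 29, -4, -12, -14, 11, -44, -46, -45, -49, -21]
  -24 vs larger child 29 at index 2, swap → [29, 22, -24, -4, -12, -14, 11, -44, -46, -45, -49, -21]
  -24 vs larger child 11 at index 6, swap → [29, 22, 11, -4, -12, -14, -24, -44, -46, -45, -49, -21]
extract-max #3 returns 29:
  remove root 29; move last element -21 to root → [-21, 22, 11, -4, -12, -14, -24, -44, -46, -45, -49]
  -21 vs larger child 22 at index 1, swap → [22, -21, 11, -4, -12, -14, -24, -44, -46, -45, -49]
  -21 vs larger child -4 at index 3, swap → [22, -4, 11, -21, -12, -14, -24, -44, -46, -45, -49]
extract-max #4 returns 22:
  remove root 22; move last element -49 to root → [-49, -4, 11, -21, -12, -14, -24, -44, -46, -45]
  -49 vs larger child 11 at index 2, swap → [11, -4, -49, -21, -12, -14, -24, -44, -46, -45]
  -49 vs larger child -14 at index 5, swap → [11, -4, -14, -21, -12, -49, -24, -44, -46, -45]
extract-max #5 returns 11:
  remove root 11; move last element -45 to root → [-45, -4, -14, -21, -12, -49, -24, -44, -46]
  -45 vs larger child -4 at index 1, swap → [-4, -45, -14, -21, -12, -49, -24, -44, -46]
  -45 vs larger child -12 at index 4, swap → [-4, -12, -14, -21, -45, -49, -24, -44, -46]
extract-max #6 returns -4:
  remove root -4; move last element -46 to root → [-46, -12, -14, -21, -45, -49, -24, -44]
  -46 vs larger child -12 at index 1, swap → [-12, -46, -14, -21, -45, -49, -24, -44]
  -46 vs larger child -21 at index 3, swap → [-12, -21, -14, -46, -45, -49, -24, -44]
  -46 vs only child -44 at index 7, swap → [-12, -21, -14, -44, -45, -49, -24, -46]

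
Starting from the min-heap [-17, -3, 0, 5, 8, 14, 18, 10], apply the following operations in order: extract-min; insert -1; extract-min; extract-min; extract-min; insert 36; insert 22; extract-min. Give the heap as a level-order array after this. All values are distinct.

[8, 10, 14, 22, 18, 36]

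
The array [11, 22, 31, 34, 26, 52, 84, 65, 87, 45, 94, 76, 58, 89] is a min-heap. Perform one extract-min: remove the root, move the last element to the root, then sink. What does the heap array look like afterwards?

[22, 26, 31, 34, 45, 52, 84, 65, 87, 89, 94, 76, 58]

remove root 11; move last element 89 to root → [89, 22, 31, 34, 26, 52, 84, 65, 87, 45, 94, 76, 58]
89 vs smaller child 22 at index 1, swap → [22, 89, 31, 34, 26, 52, 84, 65, 87, 45, 94, 76, 58]
89 vs smaller child 26 at index 4, swap → [22, 26, 31, 34, 89, 52, 84, 65, 87, 45, 94, 76, 58]
89 vs smaller child 45 at index 9, swap → [22, 26, 31, 34, 45, 52, 84, 65, 87, 89, 94, 76, 58]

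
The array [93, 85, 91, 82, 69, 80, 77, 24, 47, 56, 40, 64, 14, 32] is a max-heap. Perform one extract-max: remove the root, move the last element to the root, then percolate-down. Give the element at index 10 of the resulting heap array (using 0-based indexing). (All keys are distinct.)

remove root 93; move last element 32 to root → [32, 85, 91, 82, 69, 80, 77, 24, 47, 56, 40, 64, 14]
32 vs larger child 91 at index 2, swap → [91, 85, 32, 82, 69, 80, 77, 24, 47, 56, 40, 64, 14]
32 vs larger child 80 at index 5, swap → [91, 85, 80, 82, 69, 32, 77, 24, 47, 56, 40, 64, 14]
32 vs larger child 64 at index 11, swap → [91, 85, 80, 82, 69, 64, 77, 24, 47, 56, 40, 32, 14]
resulting array: [91, 85, 80, 82, 69, 64, 77, 24, 47, 56, 40, 32, 14]

40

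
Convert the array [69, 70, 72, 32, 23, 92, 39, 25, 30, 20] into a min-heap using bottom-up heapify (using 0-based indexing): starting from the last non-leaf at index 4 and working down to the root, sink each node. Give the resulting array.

sift down from index 4:
  23 vs only child 20 at index 9, swap → [69, 70, 72, 32, 20, 92, 39, 25, 30, 23]
sift down from index 3:
  32 vs smaller child 25 at index 7, swap → [69, 70, 72, 25, 20, 92, 39, 32, 30, 23]
sift down from index 2:
  72 vs smaller child 39 at index 6, swap → [69, 70, 39, 25, 20, 92, 72, 32, 30, 23]
sift down from index 1:
  70 vs smaller child 20 at index 4, swap → [69, 20, 39, 25, 70, 92, 72, 32, 30, 23]
  70 vs only child 23 at index 9, swap → [69, 20, 39, 25, 23, 92, 72, 32, 30, 70]
sift down from index 0:
  69 vs smaller child 20 at index 1, swap → [20, 69, 39, 25, 23, 92, 72, 32, 30, 70]
  69 vs smaller child 23 at index 4, swap → [20, 23, 39, 25, 69, 92, 72, 32, 30, 70]

[20, 23, 39, 25, 69, 92, 72, 32, 30, 70]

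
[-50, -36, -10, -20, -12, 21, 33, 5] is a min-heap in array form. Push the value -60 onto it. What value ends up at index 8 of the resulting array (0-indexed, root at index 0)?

-20

append -60 at index 8 → [-50, -36, -10, -20, -12, 21, 33, 5, -60]
-60 < parent -20 at index 3, swap → [-50, -36, -10, -60, -12, 21, 33, 5, -20]
-60 < parent -36 at index 1, swap → [-50, -60, -10, -36, -12, 21, 33, 5, -20]
-60 < parent -50 at index 0, swap → [-60, -50, -10, -36, -12, 21, 33, 5, -20]
resulting array: [-60, -50, -10, -36, -12, 21, 33, 5, -20]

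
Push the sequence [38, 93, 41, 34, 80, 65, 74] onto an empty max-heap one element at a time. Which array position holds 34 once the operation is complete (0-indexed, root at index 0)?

3

Insert 38:
  append 38 at index 0 → [38] (no swap needed)
Insert 93:
  append 93 at index 1 → [38, 93]
  93 > parent 38 at index 0, swap → [93, 38]
Insert 41:
  append 41 at index 2 → [93, 38, 41] (no swap needed)
Insert 34:
  append 34 at index 3 → [93, 38, 41, 34] (no swap needed)
Insert 80:
  append 80 at index 4 → [93, 38, 41, 34, 80]
  80 > parent 38 at index 1, swap → [93, 80, 41, 34, 38]
Insert 65:
  append 65 at index 5 → [93, 80, 41, 34, 38, 65]
  65 > parent 41 at index 2, swap → [93, 80, 65, 34, 38, 41]
Insert 74:
  append 74 at index 6 → [93, 80, 65, 34, 38, 41, 74]
  74 > parent 65 at index 2, swap → [93, 80, 74, 34, 38, 41, 65]
resulting array: [93, 80, 74, 34, 38, 41, 65]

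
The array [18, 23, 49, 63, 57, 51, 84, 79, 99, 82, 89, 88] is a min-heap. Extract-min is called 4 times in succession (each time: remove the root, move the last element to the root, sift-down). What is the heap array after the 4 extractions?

[57, 63, 84, 79, 82, 89, 88, 99]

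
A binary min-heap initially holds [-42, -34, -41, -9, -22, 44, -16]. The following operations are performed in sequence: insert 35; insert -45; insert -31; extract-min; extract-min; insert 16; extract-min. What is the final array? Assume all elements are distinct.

insert 35:
  append 35 at index 7 → [-42, -34, -41, -9, -22, 44, -16, 35] (no swap needed)
insert -45:
  append -45 at index 8 → [-42, -34, -41, -9, -22, 44, -16, 35, -45]
  -45 < parent -9 at index 3, swap → [-42, -34, -41, -45, -22, 44, -16, 35, -9]
  -45 < parent -34 at index 1, swap → [-42, -45, -41, -34, -22, 44, -16, 35, -9]
  -45 < parent -42 at index 0, swap → [-45, -42, -41, -34, -22, 44, -16, 35, -9]
insert -31:
  append -31 at index 9 → [-45, -42, -41, -34, -22, 44, -16, 35, -9, -31]
  -31 < parent -22 at index 4, swap → [-45, -42, -41, -34, -31, 44, -16, 35, -9, -22]
extract-min → returns -45:
  remove root -45; move last element -22 to root → [-22, -42, -41, -34, -31, 44, -16, 35, -9]
  -22 vs smaller child -42 at index 1, swap → [-42, -22, -41, -34, -31, 44, -16, 35, -9]
  -22 vs smaller child -34 at index 3, swap → [-42, -34, -41, -22, -31, 44, -16, 35, -9]
extract-min → returns -42:
  remove root -42; move last element -9 to root → [-9, -34, -41, -22, -31, 44, -16, 35]
  -9 vs smaller child -41 at index 2, swap → [-41, -34, -9, -22, -31, 44, -16, 35]
  -9 vs smaller child -16 at index 6, swap → [-41, -34, -16, -22, -31, 44, -9, 35]
insert 16:
  append 16 at index 8 → [-41, -34, -16, -22, -31, 44, -9, 35, 16] (no swap needed)
extract-min → returns -41:
  remove root -41; move last element 16 to root → [16, -34, -16, -22, -31, 44, -9, 35]
  16 vs smaller child -34 at index 1, swap → [-34, 16, -16, -22, -31, 44, -9, 35]
  16 vs smaller child -31 at index 4, swap → [-34, -31, -16, -22, 16, 44, -9, 35]

[-34, -31, -16, -22, 16, 44, -9, 35]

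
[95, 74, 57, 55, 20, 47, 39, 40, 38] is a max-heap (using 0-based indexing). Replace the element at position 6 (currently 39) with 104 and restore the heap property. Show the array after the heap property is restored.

set index 6 from 39 to 104 → [95, 74, 57, 55, 20, 47, 104, 40, 38]
104 > parent 57 at index 2, swap → [95, 74, 104, 55, 20, 47, 57, 40, 38]
104 > parent 95 at index 0, swap → [104, 74, 95, 55, 20, 47, 57, 40, 38]

[104, 74, 95, 55, 20, 47, 57, 40, 38]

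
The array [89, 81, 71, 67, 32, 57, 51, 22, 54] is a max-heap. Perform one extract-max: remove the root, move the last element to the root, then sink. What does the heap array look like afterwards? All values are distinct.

remove root 89; move last element 54 to root → [54, 81, 71, 67, 32, 57, 51, 22]
54 vs larger child 81 at index 1, swap → [81, 54, 71, 67, 32, 57, 51, 22]
54 vs larger child 67 at index 3, swap → [81, 67, 71, 54, 32, 57, 51, 22]

[81, 67, 71, 54, 32, 57, 51, 22]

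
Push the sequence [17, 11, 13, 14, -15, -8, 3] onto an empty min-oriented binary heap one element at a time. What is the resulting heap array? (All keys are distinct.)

[-15, 11, -8, 17, 14, 13, 3]

Insert 17:
  append 17 at index 0 → [17] (no swap needed)
Insert 11:
  append 11 at index 1 → [17, 11]
  11 < parent 17 at index 0, swap → [11, 17]
Insert 13:
  append 13 at index 2 → [11, 17, 13] (no swap needed)
Insert 14:
  append 14 at index 3 → [11, 17, 13, 14]
  14 < parent 17 at index 1, swap → [11, 14, 13, 17]
Insert -15:
  append -15 at index 4 → [11, 14, 13, 17, -15]
  -15 < parent 14 at index 1, swap → [11, -15, 13, 17, 14]
  -15 < parent 11 at index 0, swap → [-15, 11, 13, 17, 14]
Insert -8:
  append -8 at index 5 → [-15, 11, 13, 17, 14, -8]
  -8 < parent 13 at index 2, swap → [-15, 11, -8, 17, 14, 13]
Insert 3:
  append 3 at index 6 → [-15, 11, -8, 17, 14, 13, 3] (no swap needed)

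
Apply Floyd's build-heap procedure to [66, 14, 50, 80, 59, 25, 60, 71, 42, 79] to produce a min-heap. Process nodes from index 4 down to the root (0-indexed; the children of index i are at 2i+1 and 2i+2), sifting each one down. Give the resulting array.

sift down from index 4: already satisfies heap property
sift down from index 3:
  80 vs smaller child 42 at index 8, swap → [66, 14, 50, 42, 59, 25, 60, 71, 80, 79]
sift down from index 2:
  50 vs smaller child 25 at index 5, swap → [66, 14, 25, 42, 59, 50, 60, 71, 80, 79]
sift down from index 1: already satisfies heap property
sift down from index 0:
  66 vs smaller child 14 at index 1, swap → [14, 66, 25, 42, 59, 50, 60, 71, 80, 79]
  66 vs smaller child 42 at index 3, swap → [14, 42, 25, 66, 59, 50, 60, 71, 80, 79]

[14, 42, 25, 66, 59, 50, 60, 71, 80, 79]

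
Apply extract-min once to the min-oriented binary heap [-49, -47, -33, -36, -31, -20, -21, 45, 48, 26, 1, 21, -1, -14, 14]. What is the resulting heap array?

[-47, -36, -33, 14, -31, -20, -21, 45, 48, 26, 1, 21, -1, -14]

remove root -49; move last element 14 to root → [14, -47, -33, -36, -31, -20, -21, 45, 48, 26, 1, 21, -1, -14]
14 vs smaller child -47 at index 1, swap → [-47, 14, -33, -36, -31, -20, -21, 45, 48, 26, 1, 21, -1, -14]
14 vs smaller child -36 at index 3, swap → [-47, -36, -33, 14, -31, -20, -21, 45, 48, 26, 1, 21, -1, -14]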